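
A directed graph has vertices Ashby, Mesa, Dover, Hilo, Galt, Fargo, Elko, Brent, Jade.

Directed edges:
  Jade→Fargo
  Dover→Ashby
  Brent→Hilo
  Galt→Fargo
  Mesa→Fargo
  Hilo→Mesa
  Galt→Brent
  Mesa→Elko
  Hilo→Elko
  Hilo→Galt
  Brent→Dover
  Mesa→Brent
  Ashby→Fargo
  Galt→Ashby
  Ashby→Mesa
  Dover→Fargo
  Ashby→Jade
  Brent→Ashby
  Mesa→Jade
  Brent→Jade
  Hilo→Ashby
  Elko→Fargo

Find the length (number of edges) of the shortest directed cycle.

3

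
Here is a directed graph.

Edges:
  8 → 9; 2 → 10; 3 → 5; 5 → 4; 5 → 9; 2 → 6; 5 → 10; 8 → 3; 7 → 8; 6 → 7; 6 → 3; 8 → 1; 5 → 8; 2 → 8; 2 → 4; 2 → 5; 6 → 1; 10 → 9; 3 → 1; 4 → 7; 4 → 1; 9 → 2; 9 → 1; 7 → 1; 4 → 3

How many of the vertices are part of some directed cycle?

9

A vertex is on a directed cycle iff it belongs to a strongly connected component of size ≥ 2 (or has a self-loop).
The vertices on cycles are {2, 3, 4, 5, 6, 7, 8, 9, 10} — 9 in total.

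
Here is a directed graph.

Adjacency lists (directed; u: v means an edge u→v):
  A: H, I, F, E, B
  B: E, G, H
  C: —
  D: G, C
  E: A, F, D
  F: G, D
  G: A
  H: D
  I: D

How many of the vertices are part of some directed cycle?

A vertex is on a directed cycle iff it belongs to a strongly connected component of size ≥ 2 (or has a self-loop).
The vertices on cycles are {A, B, D, E, F, G, H, I} — 8 in total.

8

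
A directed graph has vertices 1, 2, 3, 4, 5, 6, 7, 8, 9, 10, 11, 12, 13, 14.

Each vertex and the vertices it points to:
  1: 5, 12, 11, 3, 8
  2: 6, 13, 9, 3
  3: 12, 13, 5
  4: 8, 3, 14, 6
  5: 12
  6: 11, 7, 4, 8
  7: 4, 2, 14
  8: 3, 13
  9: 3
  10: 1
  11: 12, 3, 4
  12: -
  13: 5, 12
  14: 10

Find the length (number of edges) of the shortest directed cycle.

2

For each vertex v, BFS finds the shortest path from v back to v.
The shortest such closed walk is 4 → 6 → 4, length 2.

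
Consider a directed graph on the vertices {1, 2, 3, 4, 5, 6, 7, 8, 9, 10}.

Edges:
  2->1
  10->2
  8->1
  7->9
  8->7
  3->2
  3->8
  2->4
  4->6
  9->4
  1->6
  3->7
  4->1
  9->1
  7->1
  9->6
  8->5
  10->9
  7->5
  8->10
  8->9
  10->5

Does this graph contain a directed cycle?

No

DFS with white/gray/black marking, starting from 3:
3 gray
  7 gray
    1 gray
      6 gray
      6 black
    1 black
    5 gray
    5 black
    9 gray
      4 gray
        4→1: 1 black — skip
        4→6: 6 black — skip
      4 black
      9→1: 1 black — skip
      9→6: 6 black — skip
    9 black
  7 black
  2 gray
    2→1: 1 black — skip
    2→4: 4 black — skip
  2 black
  8 gray
    8→7: 7 black — skip
    8→1: 1 black — skip
    8→9: 9 black — skip
    8→5: 5 black — skip
    10 gray
      10→2: 2 black — skip
      10→5: 5 black — skip
      10→9: 9 black — skip
    10 black
  8 black
3 black
Every edge goes to a white or black vertex — no back edge, so the graph is acyclic.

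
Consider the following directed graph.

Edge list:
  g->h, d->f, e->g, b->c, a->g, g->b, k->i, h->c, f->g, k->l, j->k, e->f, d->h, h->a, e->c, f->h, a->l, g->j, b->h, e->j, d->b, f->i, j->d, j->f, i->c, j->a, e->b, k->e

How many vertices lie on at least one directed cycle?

A vertex is on a directed cycle iff it belongs to a strongly connected component of size ≥ 2 (or has a self-loop).
The vertices on cycles are {a, b, d, e, f, g, h, j, k} — 9 in total.

9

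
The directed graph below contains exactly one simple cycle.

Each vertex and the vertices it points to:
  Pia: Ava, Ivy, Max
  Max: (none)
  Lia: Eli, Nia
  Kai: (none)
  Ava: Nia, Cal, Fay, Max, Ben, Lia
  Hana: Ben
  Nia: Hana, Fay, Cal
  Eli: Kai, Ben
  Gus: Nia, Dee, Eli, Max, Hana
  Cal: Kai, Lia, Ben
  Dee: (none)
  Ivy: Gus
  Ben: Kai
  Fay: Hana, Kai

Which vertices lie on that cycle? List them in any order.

DFS with gray/black marking from Lia:
Lia gray
  Eli gray
    Kai gray
    Kai black
    Ben gray
      Ben→Kai: Kai black — skip
    Ben black
  Eli black
  Nia gray
    Hana gray
      Hana→Ben: Ben black — skip
    Hana black
    Fay gray
      Fay→Hana: Hana black — skip
      Fay→Kai: Kai black — skip
    Fay black
    Cal gray
      Cal→Kai: Kai black — skip
      Cal→Lia: Lia is gray → back edge
Back edge closes the cycle Lia → Nia → Cal → Lia; its vertices are {Cal, Lia, Nia}.

Cal, Lia, Nia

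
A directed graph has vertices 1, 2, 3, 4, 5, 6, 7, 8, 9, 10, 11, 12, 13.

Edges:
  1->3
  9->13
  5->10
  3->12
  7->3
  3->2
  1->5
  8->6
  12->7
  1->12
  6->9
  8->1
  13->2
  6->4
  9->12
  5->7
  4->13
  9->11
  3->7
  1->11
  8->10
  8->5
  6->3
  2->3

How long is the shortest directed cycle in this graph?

2

For each vertex v, BFS finds the shortest path from v back to v.
The shortest such closed walk is 3 → 7 → 3, length 2.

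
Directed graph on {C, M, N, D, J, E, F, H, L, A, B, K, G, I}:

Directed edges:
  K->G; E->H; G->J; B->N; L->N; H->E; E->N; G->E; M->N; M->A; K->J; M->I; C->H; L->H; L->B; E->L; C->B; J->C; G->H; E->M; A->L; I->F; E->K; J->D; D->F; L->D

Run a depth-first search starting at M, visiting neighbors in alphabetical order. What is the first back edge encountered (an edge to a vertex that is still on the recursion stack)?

DFS from M (visiting neighbors in alphabetical order); mark gray on enter, black on exit:
M gray
  A gray
    L gray
      B gray
        N gray
        N black
      B black
      D gray
        F gray
        F black
      D black
      H gray
        E gray
          E→H: H is gray → back edge
First back edge: E → H.

E→H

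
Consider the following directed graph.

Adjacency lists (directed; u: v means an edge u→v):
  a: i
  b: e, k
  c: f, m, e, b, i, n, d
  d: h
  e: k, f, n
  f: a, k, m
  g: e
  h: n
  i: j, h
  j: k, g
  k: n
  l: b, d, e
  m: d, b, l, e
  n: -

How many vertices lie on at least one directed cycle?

9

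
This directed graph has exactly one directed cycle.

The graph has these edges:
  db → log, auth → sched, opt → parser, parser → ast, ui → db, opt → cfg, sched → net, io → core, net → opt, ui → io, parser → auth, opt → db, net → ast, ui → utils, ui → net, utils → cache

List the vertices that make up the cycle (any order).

net, opt, auth, sched, parser

DFS with gray/black marking from net:
net gray
  opt gray
    parser gray
      ast gray
      ast black
      auth gray
        sched gray
          sched→net: net is gray → back edge
Back edge closes the cycle net → opt → parser → auth → sched → net; its vertices are {net, opt, auth, sched, parser}.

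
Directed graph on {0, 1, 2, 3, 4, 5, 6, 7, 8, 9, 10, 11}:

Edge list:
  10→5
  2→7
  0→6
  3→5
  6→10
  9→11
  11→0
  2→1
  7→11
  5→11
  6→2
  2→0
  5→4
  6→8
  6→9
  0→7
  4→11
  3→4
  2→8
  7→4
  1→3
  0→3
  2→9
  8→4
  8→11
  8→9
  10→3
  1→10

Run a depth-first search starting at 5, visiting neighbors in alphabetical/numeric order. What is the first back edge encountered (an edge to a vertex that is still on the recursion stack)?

DFS from 5 (visiting neighbors in alphabetical/numeric order); mark gray on enter, black on exit:
5 gray
  4 gray
    11 gray
      0 gray
        3 gray
          3→4: 4 is gray → back edge
First back edge: 3 → 4.

3→4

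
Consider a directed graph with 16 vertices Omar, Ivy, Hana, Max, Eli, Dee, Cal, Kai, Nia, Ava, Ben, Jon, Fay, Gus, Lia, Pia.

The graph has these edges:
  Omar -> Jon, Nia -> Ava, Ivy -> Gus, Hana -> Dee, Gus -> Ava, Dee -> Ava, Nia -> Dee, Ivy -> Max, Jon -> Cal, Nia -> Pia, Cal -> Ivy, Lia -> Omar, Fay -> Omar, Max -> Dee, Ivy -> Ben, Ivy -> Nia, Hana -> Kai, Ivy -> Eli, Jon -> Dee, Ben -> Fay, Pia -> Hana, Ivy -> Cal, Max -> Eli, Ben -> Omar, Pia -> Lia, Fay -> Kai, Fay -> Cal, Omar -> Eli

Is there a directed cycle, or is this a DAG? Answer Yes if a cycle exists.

DFS with white/gray/black marking, starting from Lia:
Lia gray
  Omar gray
    Jon gray
      Dee gray
        Ava gray
        Ava black
      Dee black
      Cal gray
        Ivy gray
          Gus gray
            Gus→Ava: Ava black — skip
          Gus black
          Max gray
            Eli gray
            Eli black
            Max→Dee: Dee black — skip
          Max black
          Ben gray
            Fay gray
              Fay→Cal: Cal is gray → back edge
Back edge found, so a cycle exists: Cal → Ivy → Ben → Fay → Cal.

Yes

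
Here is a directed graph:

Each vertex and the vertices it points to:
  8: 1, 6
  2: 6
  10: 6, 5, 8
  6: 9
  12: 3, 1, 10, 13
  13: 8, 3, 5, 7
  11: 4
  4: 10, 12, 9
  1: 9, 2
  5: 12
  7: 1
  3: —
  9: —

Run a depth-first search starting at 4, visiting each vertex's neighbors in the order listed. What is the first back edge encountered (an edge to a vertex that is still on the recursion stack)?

DFS from 4 (visiting each vertex's neighbors in the order listed); mark gray on enter, black on exit:
4 gray
  10 gray
    6 gray
      9 gray
      9 black
    6 black
    5 gray
      12 gray
        3 gray
        3 black
        1 gray
          1→9: 9 black — skip
          2 gray
            2→6: 6 black — skip
          2 black
        1 black
        12→10: 10 is gray → back edge
First back edge: 12 → 10.

12->10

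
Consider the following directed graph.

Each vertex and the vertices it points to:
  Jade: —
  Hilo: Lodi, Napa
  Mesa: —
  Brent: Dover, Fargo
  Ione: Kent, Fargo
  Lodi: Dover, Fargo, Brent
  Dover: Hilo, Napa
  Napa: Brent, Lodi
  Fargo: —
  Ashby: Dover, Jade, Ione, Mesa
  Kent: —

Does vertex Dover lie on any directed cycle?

Yes

Dover is on a cycle iff Dover can reach itself via ≥1 edge.
Dover → Hilo → Lodi → Dover — yes.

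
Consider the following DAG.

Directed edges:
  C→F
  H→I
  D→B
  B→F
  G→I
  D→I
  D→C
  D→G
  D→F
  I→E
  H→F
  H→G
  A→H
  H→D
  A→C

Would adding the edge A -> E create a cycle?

Adding A→E creates a cycle iff E can already reach A.
Explore from E: no path reaches A. The graph stays acyclic.

No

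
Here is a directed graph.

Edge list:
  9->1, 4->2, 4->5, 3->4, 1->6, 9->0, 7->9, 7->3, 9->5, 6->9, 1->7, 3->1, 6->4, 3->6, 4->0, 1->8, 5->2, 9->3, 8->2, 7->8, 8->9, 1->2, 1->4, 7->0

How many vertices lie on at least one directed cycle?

6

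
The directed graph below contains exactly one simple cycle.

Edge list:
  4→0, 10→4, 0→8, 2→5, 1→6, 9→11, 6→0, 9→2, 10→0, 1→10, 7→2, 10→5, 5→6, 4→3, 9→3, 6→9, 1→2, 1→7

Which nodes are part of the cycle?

2, 5, 6, 9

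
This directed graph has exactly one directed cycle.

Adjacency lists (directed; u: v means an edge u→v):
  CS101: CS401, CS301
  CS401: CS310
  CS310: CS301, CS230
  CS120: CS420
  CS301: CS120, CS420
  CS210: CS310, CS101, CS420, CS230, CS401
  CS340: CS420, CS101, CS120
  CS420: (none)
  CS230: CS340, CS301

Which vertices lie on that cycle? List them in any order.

DFS with gray/black marking from CS401:
CS401 gray
  CS310 gray
    CS301 gray
      CS120 gray
        CS420 gray
        CS420 black
      CS120 black
      CS301→CS420: CS420 black — skip
    CS301 black
    CS230 gray
      CS340 gray
        CS340→CS420: CS420 black — skip
        CS101 gray
          CS101→CS401: CS401 is gray → back edge
Back edge closes the cycle CS401 → CS310 → CS230 → CS340 → CS101 → CS401; its vertices are {CS101, CS230, CS310, CS340, CS401}.

CS101, CS230, CS310, CS340, CS401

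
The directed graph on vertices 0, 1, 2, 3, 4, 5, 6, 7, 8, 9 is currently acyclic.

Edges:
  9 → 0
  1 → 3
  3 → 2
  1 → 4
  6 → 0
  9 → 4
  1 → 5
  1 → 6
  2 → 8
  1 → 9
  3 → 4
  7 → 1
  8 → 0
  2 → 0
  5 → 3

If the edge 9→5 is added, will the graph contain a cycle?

Adding 9→5 creates a cycle iff 5 can already reach 9.
Explore from 5: no path reaches 9. The graph stays acyclic.

No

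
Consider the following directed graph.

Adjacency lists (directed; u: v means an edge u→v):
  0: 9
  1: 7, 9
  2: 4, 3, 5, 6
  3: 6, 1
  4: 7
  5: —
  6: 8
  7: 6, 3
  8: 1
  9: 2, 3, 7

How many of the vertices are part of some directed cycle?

8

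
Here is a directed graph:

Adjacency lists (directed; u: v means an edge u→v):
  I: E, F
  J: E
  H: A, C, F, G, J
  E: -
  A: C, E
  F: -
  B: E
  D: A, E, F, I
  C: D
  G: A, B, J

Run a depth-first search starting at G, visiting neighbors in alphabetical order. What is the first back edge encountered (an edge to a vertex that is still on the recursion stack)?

D->A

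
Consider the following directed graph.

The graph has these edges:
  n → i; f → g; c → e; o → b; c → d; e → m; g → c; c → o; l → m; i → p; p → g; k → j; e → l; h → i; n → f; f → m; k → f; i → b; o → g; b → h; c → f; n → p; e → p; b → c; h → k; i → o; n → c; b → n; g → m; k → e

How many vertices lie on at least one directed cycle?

11

A vertex is on a directed cycle iff it belongs to a strongly connected component of size ≥ 2 (or has a self-loop).
The vertices on cycles are {b, c, e, f, g, h, i, k, n, o, p} — 11 in total.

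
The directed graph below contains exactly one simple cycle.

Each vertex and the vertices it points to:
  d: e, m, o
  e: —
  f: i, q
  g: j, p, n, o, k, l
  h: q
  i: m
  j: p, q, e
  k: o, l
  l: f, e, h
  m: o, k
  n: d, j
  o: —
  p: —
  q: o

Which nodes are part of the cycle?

f, i, k, l, m

DFS with gray/black marking from k:
k gray
  o gray
  o black
  l gray
    f gray
      i gray
        m gray
          m→o: o black — skip
          m→k: k is gray → back edge
Back edge closes the cycle k → l → f → i → m → k; its vertices are {f, i, k, l, m}.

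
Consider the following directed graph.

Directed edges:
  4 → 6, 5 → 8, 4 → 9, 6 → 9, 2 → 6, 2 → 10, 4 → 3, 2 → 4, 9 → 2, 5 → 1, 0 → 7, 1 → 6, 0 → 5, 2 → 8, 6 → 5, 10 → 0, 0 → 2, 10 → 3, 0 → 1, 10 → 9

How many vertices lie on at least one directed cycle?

8

A vertex is on a directed cycle iff it belongs to a strongly connected component of size ≥ 2 (or has a self-loop).
The vertices on cycles are {0, 1, 2, 4, 5, 6, 9, 10} — 8 in total.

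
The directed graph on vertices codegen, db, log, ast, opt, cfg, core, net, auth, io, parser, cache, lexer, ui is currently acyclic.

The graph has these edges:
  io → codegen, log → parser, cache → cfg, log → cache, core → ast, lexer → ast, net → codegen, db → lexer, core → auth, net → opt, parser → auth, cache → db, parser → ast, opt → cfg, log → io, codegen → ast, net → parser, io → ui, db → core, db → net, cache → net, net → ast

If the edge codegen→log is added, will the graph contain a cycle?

Yes

Adding codegen→log creates a cycle iff log can already reach codegen.
Path from log: log → io → codegen.
So log → … → codegen → log is a cycle.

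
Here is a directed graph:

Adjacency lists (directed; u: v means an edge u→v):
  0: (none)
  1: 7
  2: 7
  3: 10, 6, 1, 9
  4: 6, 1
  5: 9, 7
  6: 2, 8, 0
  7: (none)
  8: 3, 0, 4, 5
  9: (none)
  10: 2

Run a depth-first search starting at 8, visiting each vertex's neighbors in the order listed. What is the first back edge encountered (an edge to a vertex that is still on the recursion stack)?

6→8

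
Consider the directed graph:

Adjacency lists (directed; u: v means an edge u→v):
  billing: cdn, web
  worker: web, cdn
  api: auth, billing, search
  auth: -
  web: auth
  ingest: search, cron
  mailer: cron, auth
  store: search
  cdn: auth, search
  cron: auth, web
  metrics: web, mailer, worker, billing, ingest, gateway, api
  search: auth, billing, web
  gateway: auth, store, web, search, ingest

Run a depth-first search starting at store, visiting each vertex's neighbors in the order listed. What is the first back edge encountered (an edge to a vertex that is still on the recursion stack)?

cdn->search

DFS from store (visiting each vertex's neighbors in the order listed); mark gray on enter, black on exit:
store gray
  search gray
    auth gray
    auth black
    billing gray
      cdn gray
        cdn→auth: auth black — skip
        cdn→search: search is gray → back edge
First back edge: cdn → search.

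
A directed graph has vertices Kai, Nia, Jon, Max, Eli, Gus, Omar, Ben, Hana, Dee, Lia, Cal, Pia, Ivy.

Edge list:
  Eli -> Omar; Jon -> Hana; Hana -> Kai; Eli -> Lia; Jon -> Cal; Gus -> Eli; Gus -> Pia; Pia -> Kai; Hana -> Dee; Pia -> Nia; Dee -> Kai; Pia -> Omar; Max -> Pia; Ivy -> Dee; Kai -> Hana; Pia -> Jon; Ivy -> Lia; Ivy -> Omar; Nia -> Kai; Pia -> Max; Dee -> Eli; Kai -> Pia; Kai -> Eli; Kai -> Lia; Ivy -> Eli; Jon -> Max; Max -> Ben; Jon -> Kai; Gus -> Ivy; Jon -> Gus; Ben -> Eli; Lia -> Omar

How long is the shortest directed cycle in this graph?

2

For each vertex v, BFS finds the shortest path from v back to v.
The shortest such closed walk is Max → Pia → Max, length 2.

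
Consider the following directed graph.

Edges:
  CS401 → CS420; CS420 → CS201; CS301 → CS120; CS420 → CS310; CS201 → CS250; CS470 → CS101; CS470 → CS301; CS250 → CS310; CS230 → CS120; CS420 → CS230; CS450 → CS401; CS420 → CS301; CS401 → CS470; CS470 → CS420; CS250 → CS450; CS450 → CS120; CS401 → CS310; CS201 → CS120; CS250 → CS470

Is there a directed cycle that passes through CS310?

No

CS310 lies on a cycle iff there is a path from CS310 back to itself.
Exploring from CS310, it never reaches itself; equivalently, its strongly connected component is a singleton.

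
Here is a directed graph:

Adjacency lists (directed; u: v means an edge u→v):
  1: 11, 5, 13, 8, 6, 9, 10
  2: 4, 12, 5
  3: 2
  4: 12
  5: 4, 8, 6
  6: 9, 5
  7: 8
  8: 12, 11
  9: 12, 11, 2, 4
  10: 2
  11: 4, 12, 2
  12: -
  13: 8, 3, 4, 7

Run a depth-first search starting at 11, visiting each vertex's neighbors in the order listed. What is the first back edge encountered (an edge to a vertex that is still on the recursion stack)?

DFS from 11 (visiting each vertex's neighbors in the order listed); mark gray on enter, black on exit:
11 gray
  4 gray
    12 gray
    12 black
  4 black
  11→12: 12 black — skip
  2 gray
    2→4: 4 black — skip
    2→12: 12 black — skip
    5 gray
      5→4: 4 black — skip
      8 gray
        8→12: 12 black — skip
        8→11: 11 is gray → back edge
First back edge: 8 → 11.

8→11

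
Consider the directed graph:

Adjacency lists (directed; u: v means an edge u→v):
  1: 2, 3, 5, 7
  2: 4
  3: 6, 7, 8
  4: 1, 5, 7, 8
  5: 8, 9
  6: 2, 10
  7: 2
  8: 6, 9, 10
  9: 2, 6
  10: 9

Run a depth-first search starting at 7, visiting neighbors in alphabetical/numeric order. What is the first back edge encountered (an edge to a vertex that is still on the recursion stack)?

DFS from 7 (visiting neighbors in alphabetical/numeric order); mark gray on enter, black on exit:
7 gray
  2 gray
    4 gray
      1 gray
        1→2: 2 is gray → back edge
First back edge: 1 → 2.

1→2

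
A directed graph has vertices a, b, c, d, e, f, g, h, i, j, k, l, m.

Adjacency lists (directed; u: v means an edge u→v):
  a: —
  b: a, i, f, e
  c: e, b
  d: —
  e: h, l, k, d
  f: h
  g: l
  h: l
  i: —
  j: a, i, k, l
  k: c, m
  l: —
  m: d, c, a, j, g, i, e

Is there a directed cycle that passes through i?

No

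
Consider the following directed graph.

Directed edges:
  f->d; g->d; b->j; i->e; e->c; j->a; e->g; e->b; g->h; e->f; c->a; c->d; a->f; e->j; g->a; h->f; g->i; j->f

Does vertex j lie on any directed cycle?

No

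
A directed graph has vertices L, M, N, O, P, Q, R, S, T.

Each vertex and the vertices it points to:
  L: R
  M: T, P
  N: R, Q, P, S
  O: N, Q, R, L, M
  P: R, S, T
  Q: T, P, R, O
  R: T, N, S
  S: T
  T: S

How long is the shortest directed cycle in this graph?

For each vertex v, BFS finds the shortest path from v back to v.
The shortest such closed walk is O → Q → O, length 2.

2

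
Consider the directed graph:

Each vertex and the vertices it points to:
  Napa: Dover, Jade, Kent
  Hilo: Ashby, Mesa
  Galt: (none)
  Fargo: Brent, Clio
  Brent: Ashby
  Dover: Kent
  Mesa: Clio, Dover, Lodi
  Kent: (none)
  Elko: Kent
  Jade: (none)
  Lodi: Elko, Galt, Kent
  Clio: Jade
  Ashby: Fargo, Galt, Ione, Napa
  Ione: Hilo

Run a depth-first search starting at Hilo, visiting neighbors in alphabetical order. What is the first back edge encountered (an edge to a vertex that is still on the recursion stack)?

Brent->Ashby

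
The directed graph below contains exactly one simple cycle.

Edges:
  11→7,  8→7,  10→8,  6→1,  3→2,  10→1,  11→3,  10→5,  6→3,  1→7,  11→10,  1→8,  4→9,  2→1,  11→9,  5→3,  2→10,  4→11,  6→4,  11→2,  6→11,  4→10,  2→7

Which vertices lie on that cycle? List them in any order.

2, 3, 5, 10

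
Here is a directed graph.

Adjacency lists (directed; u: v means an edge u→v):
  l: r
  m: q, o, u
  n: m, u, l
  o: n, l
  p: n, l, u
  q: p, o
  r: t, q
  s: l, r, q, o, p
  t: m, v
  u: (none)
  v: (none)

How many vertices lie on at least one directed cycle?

A vertex is on a directed cycle iff it belongs to a strongly connected component of size ≥ 2 (or has a self-loop).
The vertices on cycles are {l, m, n, o, p, q, r, t} — 8 in total.

8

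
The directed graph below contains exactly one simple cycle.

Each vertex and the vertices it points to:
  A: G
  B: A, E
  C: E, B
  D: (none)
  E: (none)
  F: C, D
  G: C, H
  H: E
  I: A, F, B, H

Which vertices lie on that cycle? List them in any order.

DFS with gray/black marking from A:
A gray
  G gray
    C gray
      E gray
      E black
      B gray
        B→A: A is gray → back edge
Back edge closes the cycle A → G → C → B → A; its vertices are {A, B, C, G}.

A, B, C, G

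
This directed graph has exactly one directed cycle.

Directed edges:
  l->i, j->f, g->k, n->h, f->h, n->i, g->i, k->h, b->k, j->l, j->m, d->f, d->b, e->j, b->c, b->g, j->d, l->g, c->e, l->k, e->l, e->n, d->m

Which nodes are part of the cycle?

b, c, d, e, j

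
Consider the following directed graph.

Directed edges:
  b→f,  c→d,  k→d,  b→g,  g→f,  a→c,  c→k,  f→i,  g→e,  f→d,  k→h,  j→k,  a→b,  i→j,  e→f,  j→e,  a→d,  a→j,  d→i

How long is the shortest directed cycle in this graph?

4

For each vertex v, BFS finds the shortest path from v back to v.
The shortest such closed walk is k → d → i → j → k, length 4.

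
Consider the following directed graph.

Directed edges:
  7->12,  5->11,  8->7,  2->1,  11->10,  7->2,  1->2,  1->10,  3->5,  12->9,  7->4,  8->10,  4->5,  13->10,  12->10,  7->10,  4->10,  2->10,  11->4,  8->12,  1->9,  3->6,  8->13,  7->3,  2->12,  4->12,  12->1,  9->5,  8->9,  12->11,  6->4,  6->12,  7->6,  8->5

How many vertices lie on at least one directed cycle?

A vertex is on a directed cycle iff it belongs to a strongly connected component of size ≥ 2 (or has a self-loop).
The vertices on cycles are {1, 2, 4, 5, 9, 11, 12} — 7 in total.

7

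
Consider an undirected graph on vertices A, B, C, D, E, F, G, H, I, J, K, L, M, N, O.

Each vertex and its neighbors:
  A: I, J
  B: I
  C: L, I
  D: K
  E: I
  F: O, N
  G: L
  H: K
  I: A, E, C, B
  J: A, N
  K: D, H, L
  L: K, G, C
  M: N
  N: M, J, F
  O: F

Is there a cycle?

No

DFS, tracking each vertex's parent; an edge to a visited non-parent vertex closes a cycle.
Start from B:
visit B (parent –)
  visit I (parent B)
    visit A (parent I)
      A–I: parent, skip
      visit J (parent A)
        J–A: parent, skip
        visit N (parent J)
          visit M (parent N)
            M–N: parent, skip
          N–J: parent, skip
          visit F (parent N)
            visit O (parent F)
              O–F: parent, skip
            F–N: parent, skip
    visit E (parent I)
      E–I: parent, skip
    visit C (parent I)
      visit L (parent C)
        visit K (parent L)
          visit D (parent K)
            D–K: parent, skip
          visit H (parent K)
            H–K: parent, skip
          K–L: parent, skip
        visit G (parent L)
          G–L: parent, skip
        L–C: parent, skip
      C–I: parent, skip
    I–B: parent, skip
No non-parent visited neighbor found — the graph is a forest.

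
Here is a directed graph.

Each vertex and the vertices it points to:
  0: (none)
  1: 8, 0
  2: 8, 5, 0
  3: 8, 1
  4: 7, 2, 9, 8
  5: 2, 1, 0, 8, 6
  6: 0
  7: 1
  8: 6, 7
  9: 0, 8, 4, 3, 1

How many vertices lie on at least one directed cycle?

A vertex is on a directed cycle iff it belongs to a strongly connected component of size ≥ 2 (or has a self-loop).
The vertices on cycles are {1, 2, 4, 5, 7, 8, 9} — 7 in total.

7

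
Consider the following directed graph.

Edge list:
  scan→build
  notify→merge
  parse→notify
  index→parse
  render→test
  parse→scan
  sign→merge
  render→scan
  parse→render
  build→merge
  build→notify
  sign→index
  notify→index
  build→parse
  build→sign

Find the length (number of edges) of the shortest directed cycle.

For each vertex v, BFS finds the shortest path from v back to v.
The shortest such closed walk is build → parse → scan → build, length 3.

3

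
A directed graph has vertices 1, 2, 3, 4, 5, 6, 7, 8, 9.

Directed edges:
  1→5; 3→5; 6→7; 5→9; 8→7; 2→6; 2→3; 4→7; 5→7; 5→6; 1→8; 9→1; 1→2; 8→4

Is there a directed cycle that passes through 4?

4 lies on a cycle iff there is a path from 4 back to itself.
Exploring from 4, it never reaches itself; equivalently, its strongly connected component is a singleton.

No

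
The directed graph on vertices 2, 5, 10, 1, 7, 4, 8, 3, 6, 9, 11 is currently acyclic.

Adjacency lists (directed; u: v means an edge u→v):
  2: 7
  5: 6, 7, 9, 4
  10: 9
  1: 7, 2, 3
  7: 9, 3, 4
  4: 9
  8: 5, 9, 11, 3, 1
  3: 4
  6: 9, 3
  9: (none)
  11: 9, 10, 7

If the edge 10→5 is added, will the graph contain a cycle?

Adding 10→5 creates a cycle iff 5 can already reach 10.
Explore from 5: no path reaches 10. The graph stays acyclic.

No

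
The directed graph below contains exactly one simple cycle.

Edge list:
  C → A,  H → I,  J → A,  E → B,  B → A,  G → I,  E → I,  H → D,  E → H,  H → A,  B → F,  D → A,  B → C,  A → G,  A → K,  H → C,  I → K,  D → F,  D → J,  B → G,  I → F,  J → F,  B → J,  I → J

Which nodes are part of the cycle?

DFS with gray/black marking from G:
G gray
  I gray
    J gray
      A gray
        K gray
        K black
        A→G: G is gray → back edge
Back edge closes the cycle G → I → J → A → G; its vertices are {A, G, I, J}.

A, G, I, J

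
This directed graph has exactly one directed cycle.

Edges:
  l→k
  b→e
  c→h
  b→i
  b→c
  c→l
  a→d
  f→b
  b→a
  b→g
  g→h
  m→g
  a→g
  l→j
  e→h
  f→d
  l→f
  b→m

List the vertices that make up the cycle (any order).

b, c, f, l

DFS with gray/black marking from b:
b gray
  c gray
    l gray
      j gray
      j black
      f gray
        d gray
        d black
        f→b: b is gray → back edge
Back edge closes the cycle b → c → l → f → b; its vertices are {b, c, f, l}.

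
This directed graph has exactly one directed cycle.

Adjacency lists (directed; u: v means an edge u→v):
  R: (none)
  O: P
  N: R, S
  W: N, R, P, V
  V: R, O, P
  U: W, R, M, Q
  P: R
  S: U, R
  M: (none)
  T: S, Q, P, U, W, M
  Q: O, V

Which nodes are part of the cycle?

N, S, U, W

DFS with gray/black marking from U:
U gray
  W gray
    N gray
      R gray
      R black
      S gray
        S→U: U is gray → back edge
Back edge closes the cycle U → W → N → S → U; its vertices are {N, S, U, W}.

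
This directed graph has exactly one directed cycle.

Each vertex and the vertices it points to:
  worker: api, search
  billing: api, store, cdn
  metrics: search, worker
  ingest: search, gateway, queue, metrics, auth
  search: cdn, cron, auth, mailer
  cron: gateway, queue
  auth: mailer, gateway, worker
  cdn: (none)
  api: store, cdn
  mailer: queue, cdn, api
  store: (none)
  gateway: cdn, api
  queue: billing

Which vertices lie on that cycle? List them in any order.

auth, search, worker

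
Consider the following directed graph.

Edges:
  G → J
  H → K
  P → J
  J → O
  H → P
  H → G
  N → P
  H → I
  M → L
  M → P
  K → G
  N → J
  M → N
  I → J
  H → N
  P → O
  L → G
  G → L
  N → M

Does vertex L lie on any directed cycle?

L is on a cycle iff L can reach itself via ≥1 edge.
L → G → L — yes.

Yes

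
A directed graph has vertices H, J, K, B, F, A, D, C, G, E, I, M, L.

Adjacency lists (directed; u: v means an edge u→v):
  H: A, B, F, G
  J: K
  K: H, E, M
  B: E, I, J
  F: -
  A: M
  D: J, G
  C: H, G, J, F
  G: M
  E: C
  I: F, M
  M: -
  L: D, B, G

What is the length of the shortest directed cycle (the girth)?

4

For each vertex v, BFS finds the shortest path from v back to v.
The shortest such closed walk is B → J → K → H → B, length 4.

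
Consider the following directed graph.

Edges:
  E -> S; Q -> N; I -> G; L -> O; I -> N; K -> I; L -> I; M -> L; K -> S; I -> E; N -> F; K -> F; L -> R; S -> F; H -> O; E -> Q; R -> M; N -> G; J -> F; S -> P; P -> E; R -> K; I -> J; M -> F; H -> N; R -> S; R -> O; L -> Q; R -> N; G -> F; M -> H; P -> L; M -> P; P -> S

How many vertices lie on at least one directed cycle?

8

A vertex is on a directed cycle iff it belongs to a strongly connected component of size ≥ 2 (or has a self-loop).
The vertices on cycles are {E, I, K, L, M, P, R, S} — 8 in total.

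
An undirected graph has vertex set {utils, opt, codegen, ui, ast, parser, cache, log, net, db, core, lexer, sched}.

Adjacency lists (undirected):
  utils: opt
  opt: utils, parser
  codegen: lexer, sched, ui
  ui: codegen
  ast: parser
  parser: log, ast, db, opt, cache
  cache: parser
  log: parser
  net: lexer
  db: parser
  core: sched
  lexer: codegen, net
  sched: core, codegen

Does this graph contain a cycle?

DFS, tracking each vertex's parent; an edge to a visited non-parent vertex closes a cycle.
Start from ui:
visit ui (parent –)
  visit codegen (parent ui)
    visit lexer (parent codegen)
      lexer–codegen: parent, skip
      visit net (parent lexer)
        net–lexer: parent, skip
    visit sched (parent codegen)
      visit core (parent sched)
        core–sched: parent, skip
      sched–codegen: parent, skip
    codegen–ui: parent, skip
visit utils (parent –)
  visit opt (parent utils)
    opt–utils: parent, skip
    visit parser (parent opt)
      visit log (parent parser)
        log–parser: parent, skip
      visit ast (parent parser)
        ast–parser: parent, skip
      visit db (parent parser)
        db–parser: parent, skip
      parser–opt: parent, skip
      visit cache (parent parser)
        cache–parser: parent, skip
No non-parent visited neighbor found — the graph is a forest.

No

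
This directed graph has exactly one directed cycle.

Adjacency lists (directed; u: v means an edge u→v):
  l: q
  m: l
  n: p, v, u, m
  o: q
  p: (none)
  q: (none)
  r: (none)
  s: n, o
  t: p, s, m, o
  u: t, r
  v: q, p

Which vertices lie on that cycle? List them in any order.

n, s, t, u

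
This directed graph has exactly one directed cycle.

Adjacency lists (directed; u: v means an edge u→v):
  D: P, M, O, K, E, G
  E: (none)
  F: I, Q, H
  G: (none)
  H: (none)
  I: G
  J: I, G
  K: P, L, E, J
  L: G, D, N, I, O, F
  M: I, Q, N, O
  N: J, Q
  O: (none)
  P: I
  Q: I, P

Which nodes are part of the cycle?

DFS with gray/black marking from L:
L gray
  G gray
  G black
  D gray
    P gray
      I gray
        I→G: G black — skip
      I black
    P black
    M gray
      M→I: I black — skip
      Q gray
        Q→I: I black — skip
        Q→P: P black — skip
      Q black
      N gray
        J gray
          J→I: I black — skip
          J→G: G black — skip
        J black
        N→Q: Q black — skip
      N black
      O gray
      O black
    M black
    D→O: O black — skip
    K gray
      K→P: P black — skip
      K→L: L is gray → back edge
Back edge closes the cycle L → D → K → L; its vertices are {D, K, L}.

D, K, L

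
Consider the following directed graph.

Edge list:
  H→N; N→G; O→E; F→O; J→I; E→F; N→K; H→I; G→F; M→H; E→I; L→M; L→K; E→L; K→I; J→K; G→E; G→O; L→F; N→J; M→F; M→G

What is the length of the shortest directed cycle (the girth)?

3

For each vertex v, BFS finds the shortest path from v back to v.
The shortest such closed walk is F → O → E → F, length 3.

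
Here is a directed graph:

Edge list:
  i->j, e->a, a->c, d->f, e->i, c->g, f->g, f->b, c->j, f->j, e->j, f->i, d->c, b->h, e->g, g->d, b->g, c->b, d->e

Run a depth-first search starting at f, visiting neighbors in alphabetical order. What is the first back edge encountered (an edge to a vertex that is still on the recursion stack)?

DFS from f (visiting neighbors in alphabetical order); mark gray on enter, black on exit:
f gray
  b gray
    g gray
      d gray
        c gray
          c→b: b is gray → back edge
First back edge: c → b.

c→b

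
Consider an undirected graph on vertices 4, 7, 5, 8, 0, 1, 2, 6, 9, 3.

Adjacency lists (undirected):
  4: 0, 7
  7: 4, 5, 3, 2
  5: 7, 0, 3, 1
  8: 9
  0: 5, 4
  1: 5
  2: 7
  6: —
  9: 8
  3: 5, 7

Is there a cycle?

Yes

DFS, tracking each vertex's parent; an edge to a visited non-parent vertex closes a cycle.
Start from 6:
visit 6 (parent –)
visit 4 (parent –)
  visit 0 (parent 4)
    visit 5 (parent 0)
      visit 7 (parent 5)
        7–4: 4 visited and ≠ parent → cycle
Cycle: 4 – 0 – 5 – 7 – 4.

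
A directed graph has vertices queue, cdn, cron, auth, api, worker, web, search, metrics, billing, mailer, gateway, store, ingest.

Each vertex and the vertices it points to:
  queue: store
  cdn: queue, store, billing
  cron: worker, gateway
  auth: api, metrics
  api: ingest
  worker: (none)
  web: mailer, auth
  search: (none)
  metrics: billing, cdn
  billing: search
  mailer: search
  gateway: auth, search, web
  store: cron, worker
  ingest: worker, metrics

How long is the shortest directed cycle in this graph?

6

For each vertex v, BFS finds the shortest path from v back to v.
The shortest such closed walk is gateway → auth → metrics → cdn → store → cron → gateway, length 6.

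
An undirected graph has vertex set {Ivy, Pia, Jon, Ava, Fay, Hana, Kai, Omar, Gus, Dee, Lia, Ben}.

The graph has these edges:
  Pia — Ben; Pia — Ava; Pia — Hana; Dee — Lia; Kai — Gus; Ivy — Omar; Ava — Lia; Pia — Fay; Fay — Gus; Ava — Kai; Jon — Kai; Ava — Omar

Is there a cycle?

Yes

DFS, tracking each vertex's parent; an edge to a visited non-parent vertex closes a cycle.
Start from Pia:
visit Pia (parent –)
  visit Ben (parent Pia)
    Ben–Pia: parent, skip
  visit Fay (parent Pia)
    visit Gus (parent Fay)
      Gus–Fay: parent, skip
      visit Kai (parent Gus)
        visit Ava (parent Kai)
          visit Lia (parent Ava)
            visit Dee (parent Lia)
              Dee–Lia: parent, skip
            Lia–Ava: parent, skip
          Ava–Pia: Pia visited and ≠ parent → cycle
Cycle: Pia – Fay – Gus – Kai – Ava – Pia.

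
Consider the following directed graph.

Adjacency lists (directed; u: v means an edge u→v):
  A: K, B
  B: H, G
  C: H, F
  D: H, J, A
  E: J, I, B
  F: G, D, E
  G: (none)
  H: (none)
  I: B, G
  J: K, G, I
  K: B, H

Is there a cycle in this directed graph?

DFS with white/gray/black marking, starting from C:
C gray
  H gray
  H black
  F gray
    G gray
    G black
    D gray
      D→H: H black — skip
      J gray
        K gray
          B gray
            B→H: H black — skip
            B→G: G black — skip
          B black
          K→H: H black — skip
        K black
        J→G: G black — skip
        I gray
          I→B: B black — skip
          I→G: G black — skip
        I black
      J black
      A gray
        A→K: K black — skip
        A→B: B black — skip
      A black
    D black
    E gray
      E→J: J black — skip
      E→I: I black — skip
      E→B: B black — skip
    E black
  F black
C black
Every edge goes to a white or black vertex — no back edge, so the graph is acyclic.

No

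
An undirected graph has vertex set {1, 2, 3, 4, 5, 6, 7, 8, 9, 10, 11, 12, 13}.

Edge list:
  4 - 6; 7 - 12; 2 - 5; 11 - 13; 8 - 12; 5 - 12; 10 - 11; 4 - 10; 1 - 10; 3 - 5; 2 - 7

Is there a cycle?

Yes

DFS, tracking each vertex's parent; an edge to a visited non-parent vertex closes a cycle.
Start from 11:
visit 11 (parent –)
  visit 10 (parent 11)
    visit 1 (parent 10)
      1–10: parent, skip
    10–11: parent, skip
    visit 4 (parent 10)
      4–10: parent, skip
      visit 6 (parent 4)
        6–4: parent, skip
  visit 13 (parent 11)
    13–11: parent, skip
visit 2 (parent –)
  visit 7 (parent 2)
    7–2: parent, skip
    visit 12 (parent 7)
      12–7: parent, skip
      visit 8 (parent 12)
        8–12: parent, skip
      visit 5 (parent 12)
        5–2: 2 visited and ≠ parent → cycle
Cycle: 2 – 7 – 12 – 5 – 2.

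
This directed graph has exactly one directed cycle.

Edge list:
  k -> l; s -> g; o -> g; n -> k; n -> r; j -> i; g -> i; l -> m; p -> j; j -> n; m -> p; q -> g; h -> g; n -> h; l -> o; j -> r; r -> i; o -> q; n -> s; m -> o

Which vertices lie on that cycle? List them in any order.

DFS with gray/black marking from j:
j gray
  n gray
    r gray
      i gray
      i black
    r black
    s gray
      g gray
        g→i: i black — skip
      g black
    s black
    h gray
      h→g: g black — skip
    h black
    k gray
      l gray
        m gray
          o gray
            q gray
              q→g: g black — skip
            q black
            o→g: g black — skip
          o black
          p gray
            p→j: j is gray → back edge
Back edge closes the cycle j → n → k → l → m → p → j; its vertices are {j, k, l, m, n, p}.

j, k, l, m, n, p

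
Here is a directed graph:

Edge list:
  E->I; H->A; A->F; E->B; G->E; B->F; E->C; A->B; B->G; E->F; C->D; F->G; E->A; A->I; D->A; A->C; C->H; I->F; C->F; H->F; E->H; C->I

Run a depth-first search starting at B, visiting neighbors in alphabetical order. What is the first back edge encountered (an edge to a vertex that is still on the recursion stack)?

DFS from B (visiting neighbors in alphabetical order); mark gray on enter, black on exit:
B gray
  F gray
    G gray
      E gray
        A gray
          A→B: B is gray → back edge
First back edge: A → B.

A→B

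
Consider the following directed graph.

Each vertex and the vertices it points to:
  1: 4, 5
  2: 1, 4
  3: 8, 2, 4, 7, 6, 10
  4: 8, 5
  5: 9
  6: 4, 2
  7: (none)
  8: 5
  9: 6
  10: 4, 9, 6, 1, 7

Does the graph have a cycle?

DFS with white/gray/black marking, starting from 9:
9 gray
  6 gray
    4 gray
      8 gray
        5 gray
          5→9: 9 is gray → back edge
Back edge found, so a cycle exists: 9 → 6 → 4 → 8 → 5 → 9.

Yes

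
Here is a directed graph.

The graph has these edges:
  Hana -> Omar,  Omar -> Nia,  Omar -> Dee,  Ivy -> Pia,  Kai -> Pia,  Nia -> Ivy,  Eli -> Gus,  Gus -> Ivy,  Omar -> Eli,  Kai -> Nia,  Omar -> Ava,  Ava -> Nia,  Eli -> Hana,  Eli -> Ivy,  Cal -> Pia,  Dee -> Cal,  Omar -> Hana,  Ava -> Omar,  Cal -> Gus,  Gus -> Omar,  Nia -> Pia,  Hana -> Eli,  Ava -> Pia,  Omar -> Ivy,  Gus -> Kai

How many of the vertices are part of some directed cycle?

7

A vertex is on a directed cycle iff it belongs to a strongly connected component of size ≥ 2 (or has a self-loop).
The vertices on cycles are {Ava, Cal, Dee, Eli, Gus, Hana, Omar} — 7 in total.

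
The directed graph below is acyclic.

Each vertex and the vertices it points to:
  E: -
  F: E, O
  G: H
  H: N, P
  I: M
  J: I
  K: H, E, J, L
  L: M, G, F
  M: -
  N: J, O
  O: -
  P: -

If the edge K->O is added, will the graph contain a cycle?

Adding K→O creates a cycle iff O can already reach K.
Explore from O: no path reaches K. The graph stays acyclic.

No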